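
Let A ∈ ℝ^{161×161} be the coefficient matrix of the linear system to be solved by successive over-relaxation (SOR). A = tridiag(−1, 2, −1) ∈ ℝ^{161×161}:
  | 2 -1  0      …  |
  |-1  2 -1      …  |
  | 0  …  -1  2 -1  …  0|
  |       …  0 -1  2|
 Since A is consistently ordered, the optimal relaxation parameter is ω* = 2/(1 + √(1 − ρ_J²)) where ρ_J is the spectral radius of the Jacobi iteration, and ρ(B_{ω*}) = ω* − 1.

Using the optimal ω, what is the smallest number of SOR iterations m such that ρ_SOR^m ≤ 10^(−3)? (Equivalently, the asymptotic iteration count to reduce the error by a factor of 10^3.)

B_J for the 161×161 system has eigenvalues cos(kπ/162); ρ_J = cos(π/162) = 0.9998120.
1 − cos²(π/162) = sin²(π/162) ⇒ √(1−ρ_J²) = sin(π/162) = 0.0193913.
[ω*] 2 ÷ (1 + 0.0193913) = 2 ÷ 1.0193913 = 1.9619551.
Hence ρ(B_{ω*}) = 1.9619551 − 1 = 0.9619551.
ρ_SOR^m ≤ 10^(−3) ⇔ m ≥ 3·ln10/(−ln 0.9619551) = 6.90776/0.0387875 = 178.092; m = ⌈178.092⌉ = 179.

m = 179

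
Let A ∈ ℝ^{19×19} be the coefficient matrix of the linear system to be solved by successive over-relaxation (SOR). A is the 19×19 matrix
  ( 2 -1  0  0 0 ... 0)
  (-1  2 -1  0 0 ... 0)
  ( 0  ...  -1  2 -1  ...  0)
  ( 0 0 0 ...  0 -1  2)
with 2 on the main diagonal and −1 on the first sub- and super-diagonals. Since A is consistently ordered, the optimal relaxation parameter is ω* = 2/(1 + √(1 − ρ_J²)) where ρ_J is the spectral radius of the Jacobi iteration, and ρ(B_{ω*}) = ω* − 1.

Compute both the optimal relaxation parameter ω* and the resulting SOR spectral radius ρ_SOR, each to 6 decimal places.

ω* = 1.729454, ρ_SOR = 0.729454

½·tridiag(1,0,1) at n=19: λ_k = cos(kπ/20); max |λ| at k=1 ⇒ ρ_J = cos(π/20) ≈ 0.987688.
√(1 − cos²(π/20)) = sin(π/20) ≈ 0.1564345.
ω* = 2/(1+0.1564345) = 1.729454
ρ_SOR = ω* − 1 = 1.729454 − 1 = 0.729454.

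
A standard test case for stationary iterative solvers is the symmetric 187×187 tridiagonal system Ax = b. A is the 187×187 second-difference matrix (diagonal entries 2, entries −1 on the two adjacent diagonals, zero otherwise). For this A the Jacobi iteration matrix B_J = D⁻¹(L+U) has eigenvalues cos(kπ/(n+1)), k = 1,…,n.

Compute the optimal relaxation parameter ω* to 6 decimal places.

ω* = 1.967130

With n=187, ρ(Jacobi) = cos(π/188) = 0.999860.
1 − cos²(π/188) = sin²(π/188) ⇒ √(1−ρ_J²) = sin(π/188) = 0.0167098.
Young: ω* = 2/(1+√(1−ρ_J²)) = 2/(1+0.0167098) = 2/1.0167098 = 1.967130.
ρ_SOR = ω* − 1 ≈ 0.967130.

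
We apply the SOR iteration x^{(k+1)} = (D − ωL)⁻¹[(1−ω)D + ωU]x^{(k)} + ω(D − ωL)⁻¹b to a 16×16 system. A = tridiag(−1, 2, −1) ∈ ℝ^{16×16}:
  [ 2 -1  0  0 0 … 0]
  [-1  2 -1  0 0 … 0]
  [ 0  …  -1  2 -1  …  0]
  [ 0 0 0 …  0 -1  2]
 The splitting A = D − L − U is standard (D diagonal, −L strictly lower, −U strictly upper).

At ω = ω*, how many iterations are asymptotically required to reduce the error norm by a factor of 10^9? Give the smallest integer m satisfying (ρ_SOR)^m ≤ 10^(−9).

ρ_J = max_k |cos(kπ/17)| = cos(π/17) = 0.9829731
√(1−ρ_J²) simplifies to sin(π/17) = 0.1837495.
ω* = 2/(1+0.1837495) = 1.6895466
ρ(B_{ω*}) = ω*−1 = 0.6895466
9·ln10 = 20.7233; −ln(0.6895466) = 0.371721; m = ⌈20.7233/0.371721⌉ = ⌈55.750⌉ = 56.

m = 56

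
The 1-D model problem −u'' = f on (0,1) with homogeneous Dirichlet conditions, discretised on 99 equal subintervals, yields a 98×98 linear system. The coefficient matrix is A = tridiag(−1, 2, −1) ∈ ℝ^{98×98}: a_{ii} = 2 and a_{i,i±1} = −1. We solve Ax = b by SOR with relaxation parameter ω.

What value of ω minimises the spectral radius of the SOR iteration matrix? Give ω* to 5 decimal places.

With n=98, ρ(Jacobi) = cos(π/99) = 0.99950.
√(1−ρ_J²) = |sin(π/99)| = 0.031728
ω* = 2/(1 + 0.031728) = 2/1.031728 = 1.93850.
ρ_SOR = ω* − 1 ≈ 0.93850.

ω* = 1.93850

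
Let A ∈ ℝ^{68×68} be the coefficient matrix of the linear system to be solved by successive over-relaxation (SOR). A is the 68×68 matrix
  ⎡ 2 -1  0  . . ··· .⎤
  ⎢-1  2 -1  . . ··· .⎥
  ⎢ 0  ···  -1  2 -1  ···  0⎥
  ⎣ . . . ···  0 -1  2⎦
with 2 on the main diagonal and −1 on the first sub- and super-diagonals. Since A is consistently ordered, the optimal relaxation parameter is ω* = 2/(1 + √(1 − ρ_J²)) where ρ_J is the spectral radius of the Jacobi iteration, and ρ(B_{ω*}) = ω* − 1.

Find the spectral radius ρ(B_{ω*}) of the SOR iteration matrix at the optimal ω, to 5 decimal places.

[ρ_J] n=68: ρ(B_J) = cos(π/(n+1)) = cos(π/69) = 0.99896.
√(1−ρ_J²) = |sin(π/69)| = 0.045515
ω* = 2/(1+0.045515) = 1.91293
Hence ρ(B_{ω*}) = 1.91293 − 1 = 0.91293.

ρ_SOR = 0.91293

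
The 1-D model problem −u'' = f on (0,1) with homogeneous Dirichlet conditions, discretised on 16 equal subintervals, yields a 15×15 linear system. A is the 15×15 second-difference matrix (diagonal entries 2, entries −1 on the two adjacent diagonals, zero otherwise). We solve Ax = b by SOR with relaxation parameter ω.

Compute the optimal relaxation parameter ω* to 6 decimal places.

½·tridiag(1,0,1) at n=15: λ_k = cos(kπ/16); max |λ| at k=1 ⇒ ρ_J = cos(π/16) ≈ 0.980785.
root = sin(π/16) = 0.1950903  (since 1−cos² = sin²).
ω* = 2 / (1 + 0.1950903) = 2 / 1.1950903 ≈ 1.673514.
ρ_SOR = ω* − 1 = 1.673514 − 1 = 0.673514.

ω* = 1.673514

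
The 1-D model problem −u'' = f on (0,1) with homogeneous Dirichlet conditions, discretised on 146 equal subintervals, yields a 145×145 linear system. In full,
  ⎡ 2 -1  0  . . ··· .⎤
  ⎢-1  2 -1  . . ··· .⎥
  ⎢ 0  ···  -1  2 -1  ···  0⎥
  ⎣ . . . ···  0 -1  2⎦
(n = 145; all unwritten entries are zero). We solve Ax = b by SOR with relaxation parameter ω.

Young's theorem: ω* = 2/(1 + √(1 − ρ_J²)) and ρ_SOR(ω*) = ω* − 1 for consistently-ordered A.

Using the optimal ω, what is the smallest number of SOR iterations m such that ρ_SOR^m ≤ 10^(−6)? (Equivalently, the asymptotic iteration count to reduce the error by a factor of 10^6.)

½·tridiag(1,0,1) at n=145: λ_k = cos(kπ/146); max |λ| at k=1 ⇒ ρ_J = cos(π/146) ≈ 0.9997685.
√(1−ρ_J²) simplifies to sin(π/146) = 0.0215161.
So ω* = 2/1.0215161 = 1.9578742 (Young).
ρ_SOR = ω* − 1 ≈ 0.9578742.
6·ln10 = 13.8155; −ln(0.9578742) = 0.0430388; m = ⌈13.8155/0.0430388⌉ = ⌈321.001⌉ = 322.

m = 322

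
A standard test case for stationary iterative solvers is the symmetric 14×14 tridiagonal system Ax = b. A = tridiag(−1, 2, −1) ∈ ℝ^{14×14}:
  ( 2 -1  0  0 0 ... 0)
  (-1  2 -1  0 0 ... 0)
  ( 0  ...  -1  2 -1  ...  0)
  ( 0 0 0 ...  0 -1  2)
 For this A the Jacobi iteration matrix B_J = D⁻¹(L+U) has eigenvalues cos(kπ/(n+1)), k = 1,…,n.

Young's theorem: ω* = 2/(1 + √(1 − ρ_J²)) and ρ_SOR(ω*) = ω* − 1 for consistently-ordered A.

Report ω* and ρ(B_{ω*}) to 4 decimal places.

ω* = 1.6558, ρ_SOR = 0.6558

½·tridiag(1,0,1) at n=14: λ_k = cos(kπ/15); max |λ| at k=1 ⇒ ρ_J = cos(π/15) ≈ 0.9781.
√(1−ρ_J²) = |sin(π/15)| = 0.20791
ω* = 2/(1 + 0.20791) = 2/1.20791 = 1.6558.
ρ_SOR = ω* − 1 ≈ 0.6558.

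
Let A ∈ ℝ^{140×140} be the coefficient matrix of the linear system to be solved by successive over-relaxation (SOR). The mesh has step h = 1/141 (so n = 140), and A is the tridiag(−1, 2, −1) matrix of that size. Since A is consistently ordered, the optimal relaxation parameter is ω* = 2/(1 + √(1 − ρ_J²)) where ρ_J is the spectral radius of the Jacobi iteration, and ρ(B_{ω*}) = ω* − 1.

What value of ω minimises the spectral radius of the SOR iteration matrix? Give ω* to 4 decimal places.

ρ_J = max_k |cos(kπ/141)| = cos(π/141) = 0.9998
root = sin(π/141) = 0.02228  (since 1−cos² = sin²).
ω* = 2/(1 + 0.02228) = 2/1.02228 = 1.9564.
[ρ_SOR] ω* − 1 = 0.9564.

ω* = 1.9564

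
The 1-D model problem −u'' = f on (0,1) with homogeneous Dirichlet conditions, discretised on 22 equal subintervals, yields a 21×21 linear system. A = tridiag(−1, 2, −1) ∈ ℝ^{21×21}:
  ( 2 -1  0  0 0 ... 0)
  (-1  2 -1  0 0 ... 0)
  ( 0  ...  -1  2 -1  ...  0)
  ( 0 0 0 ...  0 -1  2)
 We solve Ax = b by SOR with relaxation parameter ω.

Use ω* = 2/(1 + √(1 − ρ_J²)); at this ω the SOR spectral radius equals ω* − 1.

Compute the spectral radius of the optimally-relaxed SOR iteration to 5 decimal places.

ρ_SOR = 0.75083

[ρ_J] n=21: ρ(B_J) = cos(π/(n+1)) = cos(π/22) = 0.98982.
√(1−ρ_J²) = |sin(π/22)| = 0.142315
Young: ω* = 2/(1+√(1−ρ_J²)) = 2/(1+0.142315) = 2/1.142315 = 1.75083.
[ρ_SOR] ω* − 1 = 0.75083.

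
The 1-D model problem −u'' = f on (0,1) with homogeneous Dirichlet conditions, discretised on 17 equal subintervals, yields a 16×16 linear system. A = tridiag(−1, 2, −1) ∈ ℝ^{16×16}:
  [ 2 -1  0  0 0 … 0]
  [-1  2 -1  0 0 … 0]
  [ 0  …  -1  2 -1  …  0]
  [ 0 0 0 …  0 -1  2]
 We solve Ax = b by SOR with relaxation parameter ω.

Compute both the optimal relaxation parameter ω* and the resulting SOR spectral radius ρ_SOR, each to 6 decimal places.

B_J for the 16×16 system has eigenvalues cos(kπ/17); ρ_J = cos(π/17) = 0.982973.
√(1−ρ_J²) simplifies to sin(π/17) = 0.1837495.
ω* = 2/(1+0.1837495) = 1.689547
ρ_SOR = ω* − 1 ≈ 0.689547.

ω* = 1.689547, ρ_SOR = 0.689547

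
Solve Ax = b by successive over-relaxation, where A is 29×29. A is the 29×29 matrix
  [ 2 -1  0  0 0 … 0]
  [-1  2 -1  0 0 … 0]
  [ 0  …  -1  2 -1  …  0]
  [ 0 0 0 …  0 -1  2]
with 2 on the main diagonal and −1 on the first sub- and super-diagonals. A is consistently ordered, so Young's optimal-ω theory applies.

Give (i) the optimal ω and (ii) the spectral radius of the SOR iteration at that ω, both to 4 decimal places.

spectrum of D⁻¹(L+U) = {cos(kπ/30) : 1≤k≤29}; ρ_J = cos(π/30) = 0.9945.
√(1−ρ_J²) = |sin(π/30)| = 0.10453
ω* = 2/(1 + 0.10453) = 2/1.10453 = 1.8107.
[ρ_SOR] ω* − 1 = 0.8107.

ω* = 1.8107, ρ_SOR = 0.8107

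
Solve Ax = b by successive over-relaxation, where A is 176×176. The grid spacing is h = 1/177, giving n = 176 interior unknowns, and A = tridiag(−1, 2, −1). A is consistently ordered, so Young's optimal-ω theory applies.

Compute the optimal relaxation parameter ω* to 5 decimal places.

With n=176, ρ(Jacobi) = cos(π/177) = 0.99984.
√(1 − cos²(π/177)) = sin(π/177) ≈ 0.017748.
ω* = 2/(1+0.017748) = 1.96512
[ρ_SOR] ω* − 1 = 0.96512.

ω* = 1.96512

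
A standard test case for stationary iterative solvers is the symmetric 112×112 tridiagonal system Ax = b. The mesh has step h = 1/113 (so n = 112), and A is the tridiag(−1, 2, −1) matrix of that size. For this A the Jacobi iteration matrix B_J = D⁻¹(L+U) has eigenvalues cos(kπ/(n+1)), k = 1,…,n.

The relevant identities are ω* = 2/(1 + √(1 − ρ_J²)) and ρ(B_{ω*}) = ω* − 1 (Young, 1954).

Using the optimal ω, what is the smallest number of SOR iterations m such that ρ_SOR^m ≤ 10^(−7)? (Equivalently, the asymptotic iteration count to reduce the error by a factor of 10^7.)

m = 290

n=112: λ(B_J) = 1 − λ(A)/2 = cos(kπ/113); k=1 gives ρ_J = 0.9996136.
√(1−ρ_J²) simplifies to sin(π/113) = 0.0277981.
So ω* = 2/1.0277981 = 1.9459075 (Young).
ρ_SOR = ω* − 1 ≈ 0.9459075.
ρ_SOR^m ≤ 10^(−7) ⇔ m ≥ 7·ln10/(−ln 0.9459075) = 16.1181/0.0556105 = 289.839; m = ⌈289.839⌉ = 290.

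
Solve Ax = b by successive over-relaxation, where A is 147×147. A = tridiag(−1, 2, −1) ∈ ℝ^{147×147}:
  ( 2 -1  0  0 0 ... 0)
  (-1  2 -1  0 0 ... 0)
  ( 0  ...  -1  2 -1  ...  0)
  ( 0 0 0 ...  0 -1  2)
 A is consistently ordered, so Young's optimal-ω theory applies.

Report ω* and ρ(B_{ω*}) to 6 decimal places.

ρ_J = max_k |cos(kπ/148)| = cos(π/148) = 0.999775
1 − cos²(π/148) = sin²(π/148) ⇒ √(1−ρ_J²) = sin(π/148) = 0.0212254.
So ω* = 2/1.0212254 = 1.958432 (Young).
ρ_SOR = ω* − 1 = 1.958432 − 1 = 0.958432.

ω* = 1.958432, ρ_SOR = 0.958432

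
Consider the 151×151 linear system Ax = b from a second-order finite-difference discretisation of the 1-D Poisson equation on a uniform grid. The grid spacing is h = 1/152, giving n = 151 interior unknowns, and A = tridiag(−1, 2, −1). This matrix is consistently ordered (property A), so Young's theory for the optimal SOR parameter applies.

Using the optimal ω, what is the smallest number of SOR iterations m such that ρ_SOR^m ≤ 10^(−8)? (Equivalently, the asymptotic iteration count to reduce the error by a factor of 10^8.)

spectrum of D⁻¹(L+U) = {cos(kπ/152) : 1≤k≤151}; ρ_J = cos(π/152) = 0.9997864.
√(1 − cos²(π/152)) = sin(π/152) ≈ 0.0206669.
ω* = 2/(1+0.0206669) = 1.9595031
ρ_SOR = ω* − 1 = 1.9595031 − 1 = 0.9595031.
8·ln10 = 18.4207; −ln(0.9595031) = 0.0413397; m = ⌈18.4207/0.0413397⌉ = ⌈445.593⌉ = 446.

m = 446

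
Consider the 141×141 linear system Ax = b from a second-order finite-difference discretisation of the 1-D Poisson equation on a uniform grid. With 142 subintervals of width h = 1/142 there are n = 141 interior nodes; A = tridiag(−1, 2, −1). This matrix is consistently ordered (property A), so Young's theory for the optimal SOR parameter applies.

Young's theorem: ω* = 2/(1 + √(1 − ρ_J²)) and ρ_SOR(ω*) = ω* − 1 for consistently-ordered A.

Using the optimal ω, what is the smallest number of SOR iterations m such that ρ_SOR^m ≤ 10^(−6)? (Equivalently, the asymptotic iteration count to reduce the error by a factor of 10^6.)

B_J for the 141×141 system has eigenvalues cos(kπ/142); ρ_J = cos(π/142) = 0.9997553.
1 − cos²(π/142) = sin²(π/142) ⇒ √(1−ρ_J²) = sin(π/142) = 0.0221221.
So ω* = 2/1.0221221 = 1.9567134 (Young).
At ω = 1.9567134 every |λ(B_ω)| = ω−1, so ρ_SOR = 0.9567134.
(0.9567134)^m ≤ 10^{−6}  ⇒  m·ln(0.9567134) ≤ −6·ln10  ⇒  m ≥ 312.205  ⇒  m = 313

m = 313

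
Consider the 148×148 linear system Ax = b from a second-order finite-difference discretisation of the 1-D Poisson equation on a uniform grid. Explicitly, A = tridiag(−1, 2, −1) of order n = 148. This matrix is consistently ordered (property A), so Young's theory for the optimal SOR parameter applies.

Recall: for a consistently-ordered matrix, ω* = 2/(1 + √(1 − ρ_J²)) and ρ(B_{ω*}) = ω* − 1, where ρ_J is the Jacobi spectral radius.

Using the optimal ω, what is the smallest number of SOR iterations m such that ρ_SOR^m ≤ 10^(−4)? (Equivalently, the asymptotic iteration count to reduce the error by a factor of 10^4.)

With n=148, ρ(Jacobi) = cos(π/149) = 0.9997777.
√(1−ρ_J²) simplifies to sin(π/149) = 0.0210830.
ω* = 2/(1+0.0210830) = 1.9587046
and ρ(B_{ω*}) = 1.9587046 − 1 = 0.9587046.
ρ_SOR^m ≤ 10^(−4) ⇔ m ≥ 4·ln10/(−ln 0.9587046) = 9.21034/0.0421723 = 218.398; m = ⌈218.398⌉ = 219.

m = 219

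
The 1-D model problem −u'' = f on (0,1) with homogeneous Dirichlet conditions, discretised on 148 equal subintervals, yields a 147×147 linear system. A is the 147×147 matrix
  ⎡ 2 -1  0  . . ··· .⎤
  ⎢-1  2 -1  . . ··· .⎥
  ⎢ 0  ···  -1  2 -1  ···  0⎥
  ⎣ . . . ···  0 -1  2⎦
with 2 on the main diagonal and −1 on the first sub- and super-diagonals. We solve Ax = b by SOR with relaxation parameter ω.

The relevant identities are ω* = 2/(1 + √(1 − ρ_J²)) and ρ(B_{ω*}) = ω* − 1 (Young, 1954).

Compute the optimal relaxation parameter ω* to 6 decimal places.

With n=147, ρ(Jacobi) = cos(π/148) = 0.999775.
root = sin(π/148) = 0.0212254  (since 1−cos² = sin²).
ω* = 2/(1 + 0.0212254) = 2/1.0212254 = 1.958432.
ρ(B_{ω*}) = ω*−1 = 0.958432

ω* = 1.958432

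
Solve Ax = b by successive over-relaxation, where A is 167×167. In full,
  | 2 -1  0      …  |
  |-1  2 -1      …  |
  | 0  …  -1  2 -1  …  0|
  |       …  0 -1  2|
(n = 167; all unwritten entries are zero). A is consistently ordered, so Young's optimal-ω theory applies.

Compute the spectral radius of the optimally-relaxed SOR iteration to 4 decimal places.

ρ_J = max_k |cos(kπ/168)| = cos(π/168) = 0.9998
root = sin(π/168) = 0.01870  (since 1−cos² = sin²).
Then 2/(1+√(1−ρ_J²)) = 2/(1+0.01870); ω* = 2/1.01870 = 1.9633.
ρ(B_{ω*}) = ω*−1 = 0.9633

ρ_SOR = 0.9633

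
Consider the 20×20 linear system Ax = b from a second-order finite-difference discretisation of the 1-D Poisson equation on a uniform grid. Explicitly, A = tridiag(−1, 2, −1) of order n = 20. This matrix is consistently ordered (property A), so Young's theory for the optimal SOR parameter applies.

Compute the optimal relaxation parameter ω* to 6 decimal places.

ω* = 1.740580

B_J for the 20×20 system has eigenvalues cos(kπ/21); ρ_J = cos(π/21) = 0.988831.
root = sin(π/21) = 0.1490423  (since 1−cos² = sin²).
Then 2/(1+√(1−ρ_J²)) = 2/(1+0.1490423); ω* = 2/1.1490423 = 1.740580.
Hence ρ(B_{ω*}) = 1.740580 − 1 = 0.740580.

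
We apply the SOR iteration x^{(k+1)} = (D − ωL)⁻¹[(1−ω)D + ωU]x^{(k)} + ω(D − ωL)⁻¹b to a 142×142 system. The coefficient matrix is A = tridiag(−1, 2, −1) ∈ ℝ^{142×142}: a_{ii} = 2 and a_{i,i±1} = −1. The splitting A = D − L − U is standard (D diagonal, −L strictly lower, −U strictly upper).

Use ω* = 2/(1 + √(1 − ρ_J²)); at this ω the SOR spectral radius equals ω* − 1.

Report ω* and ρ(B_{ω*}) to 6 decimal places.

ω* = 1.957010, ρ_SOR = 0.957010

n=142: λ(B_J) = 1 − λ(A)/2 = cos(kπ/143); k=1 gives ρ_J = 0.999759.
1 − cos²(π/143) = sin²(π/143) ⇒ √(1−ρ_J²) = sin(π/143) = 0.0219674.
ω* = 2/(1+0.0219674) = 1.957010
ρ(B_{ω*}) = ω*−1 = 0.957010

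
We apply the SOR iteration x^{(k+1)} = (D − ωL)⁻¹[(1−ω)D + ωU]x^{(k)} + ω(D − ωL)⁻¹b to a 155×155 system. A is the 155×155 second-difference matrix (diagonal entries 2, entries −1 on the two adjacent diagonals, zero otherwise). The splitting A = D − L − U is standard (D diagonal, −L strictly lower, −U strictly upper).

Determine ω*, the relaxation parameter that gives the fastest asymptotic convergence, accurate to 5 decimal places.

½·tridiag(1,0,1) at n=155: λ_k = cos(kπ/156); max |λ| at k=1 ⇒ ρ_J = cos(π/156) ≈ 0.99980.
√(1−ρ_J²) simplifies to sin(π/156) = 0.020137.
So ω* = 2/1.020137 = 1.96052 (Young).
ρ(B_{ω*}) = ω*−1 = 0.96052

ω* = 1.96052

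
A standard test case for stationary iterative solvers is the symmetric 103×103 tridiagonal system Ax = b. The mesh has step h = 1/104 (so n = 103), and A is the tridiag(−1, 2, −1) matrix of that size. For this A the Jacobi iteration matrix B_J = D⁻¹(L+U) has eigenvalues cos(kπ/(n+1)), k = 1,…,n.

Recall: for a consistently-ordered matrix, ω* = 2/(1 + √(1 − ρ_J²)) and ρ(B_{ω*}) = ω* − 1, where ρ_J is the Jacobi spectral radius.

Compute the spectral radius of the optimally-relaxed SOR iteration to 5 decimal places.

n=103: λ(B_J) = 1 − λ(A)/2 = cos(kπ/104); k=1 gives ρ_J = 0.99954.
root = sin(π/104) = 0.030203  (since 1−cos² = sin²).
ω* = 2/(1 + 0.030203) = 2/1.030203 = 1.94136.
[ρ_SOR] ω* − 1 = 0.94136.

ρ_SOR = 0.94136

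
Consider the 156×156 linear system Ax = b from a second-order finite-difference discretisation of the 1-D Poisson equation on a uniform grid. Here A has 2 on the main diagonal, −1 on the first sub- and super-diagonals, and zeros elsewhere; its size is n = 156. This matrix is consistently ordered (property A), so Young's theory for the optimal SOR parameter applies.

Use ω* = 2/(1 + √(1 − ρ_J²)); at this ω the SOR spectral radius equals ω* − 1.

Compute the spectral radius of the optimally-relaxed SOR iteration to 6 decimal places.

ρ_SOR = 0.960767

n=156: λ(B_J) = 1 − λ(A)/2 = cos(kπ/157); k=1 gives ρ_J = 0.999800.
√(1 − cos²(π/157)) = sin(π/157) ≈ 0.0200088.
ω* = 2/(1 + 0.0200088) = 2/1.0200088 = 1.960767.
[ρ_SOR] ω* − 1 = 0.960767.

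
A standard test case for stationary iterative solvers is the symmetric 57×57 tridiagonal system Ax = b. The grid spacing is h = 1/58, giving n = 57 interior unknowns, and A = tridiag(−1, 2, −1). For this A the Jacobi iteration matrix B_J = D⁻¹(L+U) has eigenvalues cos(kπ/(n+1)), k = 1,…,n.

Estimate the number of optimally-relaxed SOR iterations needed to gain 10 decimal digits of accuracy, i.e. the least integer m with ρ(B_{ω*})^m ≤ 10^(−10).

n=57: λ(B_J) = 1 − λ(A)/2 = cos(kπ/58); k=1 gives ρ_J = 0.9985334.
1 − cos²(π/58) = sin²(π/58) ⇒ √(1−ρ_J²) = sin(π/58) = 0.0541389.
Young: ω* = 2/(1+√(1−ρ_J²)) = 2/(1+0.0541389) = 2/1.0541389 = 1.8972832.
At ω = 1.8972832 every |λ(B_ω)| = ω−1, so ρ_SOR = 0.8972832.
10·ln10 = 23.0259; −ln(0.8972832) = 0.108384; m = ⌈23.0259/0.108384⌉ = ⌈212.447⌉ = 213.

m = 213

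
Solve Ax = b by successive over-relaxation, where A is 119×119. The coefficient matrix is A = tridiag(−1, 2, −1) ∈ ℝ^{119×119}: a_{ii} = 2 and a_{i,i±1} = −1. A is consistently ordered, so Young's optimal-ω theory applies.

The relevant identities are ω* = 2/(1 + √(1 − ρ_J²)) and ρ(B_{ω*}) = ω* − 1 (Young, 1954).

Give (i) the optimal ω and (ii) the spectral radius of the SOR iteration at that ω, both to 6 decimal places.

n=119: λ(B_J) = 1 − λ(A)/2 = cos(kπ/120); k=1 gives ρ_J = 0.999657.
√(1 − cos²(π/120)) = sin(π/120) ≈ 0.0261769.
So ω* = 2/1.0261769 = 1.948982 (Young).
ρ_SOR = ω* − 1 = 1.948982 − 1 = 0.948982.

ω* = 1.948982, ρ_SOR = 0.948982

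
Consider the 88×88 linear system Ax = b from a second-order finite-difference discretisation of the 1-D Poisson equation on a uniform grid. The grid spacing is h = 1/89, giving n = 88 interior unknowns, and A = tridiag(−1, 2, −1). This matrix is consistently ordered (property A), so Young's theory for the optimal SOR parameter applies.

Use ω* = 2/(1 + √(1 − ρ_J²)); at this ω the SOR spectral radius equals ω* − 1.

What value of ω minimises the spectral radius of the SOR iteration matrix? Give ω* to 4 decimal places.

With n=88, ρ(Jacobi) = cos(π/89) = 0.9994.
1 − cos²(π/89) = sin²(π/89) ⇒ √(1−ρ_J²) = sin(π/89) = 0.03529.
So ω* = 2/1.03529 = 1.9318 (Young).
ρ(B_{ω*}) = ω*−1 = 0.9318

ω* = 1.9318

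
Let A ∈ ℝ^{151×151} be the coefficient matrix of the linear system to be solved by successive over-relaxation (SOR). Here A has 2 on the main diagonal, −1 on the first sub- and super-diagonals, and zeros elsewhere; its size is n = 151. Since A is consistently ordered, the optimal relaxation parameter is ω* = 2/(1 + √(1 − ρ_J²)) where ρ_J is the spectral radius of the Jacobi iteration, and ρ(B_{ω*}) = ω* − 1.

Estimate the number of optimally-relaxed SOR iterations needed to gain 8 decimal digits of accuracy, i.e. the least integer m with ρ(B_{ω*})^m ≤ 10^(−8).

m = 446

B_J for the 151×151 system has eigenvalues cos(kπ/152); ρ_J = cos(π/152) = 0.9997864.
√(1−ρ_J²) simplifies to sin(π/152) = 0.0206669.
So ω* = 2/1.0206669 = 1.9595031 (Young).
ρ_SOR = ω* − 1 = 1.9595031 − 1 = 0.9595031.
ρ_SOR^m ≤ 10^(−8) ⇔ m ≥ 8·ln10/(−ln 0.9595031) = 18.4207/0.0413397 = 445.593; m = ⌈445.593⌉ = 446.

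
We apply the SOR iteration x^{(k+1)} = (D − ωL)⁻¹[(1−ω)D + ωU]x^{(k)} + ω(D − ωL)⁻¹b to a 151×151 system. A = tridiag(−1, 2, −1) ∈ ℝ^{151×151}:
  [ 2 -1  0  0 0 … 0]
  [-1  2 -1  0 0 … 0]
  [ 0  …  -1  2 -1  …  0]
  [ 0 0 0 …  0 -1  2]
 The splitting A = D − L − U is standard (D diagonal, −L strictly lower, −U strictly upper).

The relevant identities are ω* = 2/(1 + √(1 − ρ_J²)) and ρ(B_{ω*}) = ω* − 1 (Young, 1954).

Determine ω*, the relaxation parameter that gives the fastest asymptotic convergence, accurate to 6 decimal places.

½·tridiag(1,0,1) at n=151: λ_k = cos(kπ/152); max |λ| at k=1 ⇒ ρ_J = cos(π/152) ≈ 0.999786.
1 − cos²(π/152) = sin²(π/152) ⇒ √(1−ρ_J²) = sin(π/152) = 0.0206669.
Young: ω* = 2/(1+√(1−ρ_J²)) = 2/(1+0.0206669) = 2/1.0206669 = 1.959503.
At ω = 1.959503 every |λ(B_ω)| = ω−1, so ρ_SOR = 0.959503.

ω* = 1.959503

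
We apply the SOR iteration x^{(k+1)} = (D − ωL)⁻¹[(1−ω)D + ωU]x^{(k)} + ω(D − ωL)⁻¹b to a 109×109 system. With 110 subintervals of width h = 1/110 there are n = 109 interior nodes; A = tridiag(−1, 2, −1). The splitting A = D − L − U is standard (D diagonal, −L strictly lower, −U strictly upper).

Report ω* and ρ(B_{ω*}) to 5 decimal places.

B_J for the 109×109 system has eigenvalues cos(kπ/110); ρ_J = cos(π/110) = 0.99959.
√(1−ρ_J²) simplifies to sin(π/110) = 0.028556.
Young: ω* = 2/(1+√(1−ρ_J²)) = 2/(1+0.028556) = 2/1.028556 = 1.94447.
ρ(B_{ω*}) = ω*−1 = 0.94447

ω* = 1.94447, ρ_SOR = 0.94447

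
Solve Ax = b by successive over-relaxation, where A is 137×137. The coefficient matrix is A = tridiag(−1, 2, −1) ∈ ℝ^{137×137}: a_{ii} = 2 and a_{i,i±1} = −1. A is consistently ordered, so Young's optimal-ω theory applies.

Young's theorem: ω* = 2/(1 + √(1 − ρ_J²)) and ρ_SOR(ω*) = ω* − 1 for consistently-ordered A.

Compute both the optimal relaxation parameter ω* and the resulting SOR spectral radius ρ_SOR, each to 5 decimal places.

[ρ_J] n=137: ρ(B_J) = cos(π/(n+1)) = cos(π/138) = 0.99974.
root = sin(π/138) = 0.022763  (since 1−cos² = sin²).
ω* = 2/(1 + 0.022763) = 2/1.022763 = 1.95549.
ρ(B_{ω*}) = ω*−1 = 0.95549

ω* = 1.95549, ρ_SOR = 0.95549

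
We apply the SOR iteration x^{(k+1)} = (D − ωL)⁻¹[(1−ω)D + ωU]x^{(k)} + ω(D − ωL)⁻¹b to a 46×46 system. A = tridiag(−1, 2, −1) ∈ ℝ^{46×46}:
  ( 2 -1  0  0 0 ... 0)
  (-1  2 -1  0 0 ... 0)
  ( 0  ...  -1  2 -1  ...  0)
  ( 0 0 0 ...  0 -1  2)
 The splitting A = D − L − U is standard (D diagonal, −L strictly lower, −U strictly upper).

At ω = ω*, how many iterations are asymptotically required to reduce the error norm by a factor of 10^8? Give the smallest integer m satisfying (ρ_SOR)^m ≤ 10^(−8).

m = 138

½·tridiag(1,0,1) at n=46: λ_k = cos(kπ/47); max |λ| at k=1 ⇒ ρ_J = cos(π/47) ≈ 0.9977669.
√(1 − cos²(π/47)) = sin(π/47) ≈ 0.0667926.
Young: ω* = 2/(1+√(1−ρ_J²)) = 2/(1+0.0667926) = 2/1.0667926 = 1.8747787.
ρ_SOR = ω* − 1 = 1.8747787 − 1 = 0.8747787.
m ≥ 8·ln10 / (−ln 0.8747787) = 137.690; smallest integer m = 138.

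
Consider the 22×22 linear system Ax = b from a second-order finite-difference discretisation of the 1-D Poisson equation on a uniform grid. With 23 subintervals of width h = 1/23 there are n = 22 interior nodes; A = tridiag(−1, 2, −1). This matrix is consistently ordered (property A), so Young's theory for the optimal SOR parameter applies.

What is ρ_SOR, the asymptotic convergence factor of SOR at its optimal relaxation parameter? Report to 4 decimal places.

ρ_SOR = 0.7603

ρ_J = max_k |cos(kπ/23)| = cos(π/23) = 0.9907
√(1−ρ_J²) simplifies to sin(π/23) = 0.13617.
ω* = 2/(1+0.13617) = 1.7603
and ρ(B_{ω*}) = 1.7603 − 1 = 0.7603.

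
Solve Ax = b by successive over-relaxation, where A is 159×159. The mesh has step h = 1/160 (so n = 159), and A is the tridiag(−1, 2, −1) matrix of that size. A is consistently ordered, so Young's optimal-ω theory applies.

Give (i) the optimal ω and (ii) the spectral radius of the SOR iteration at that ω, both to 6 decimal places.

ω* = 1.961489, ρ_SOR = 0.961489

n=159: λ(B_J) = 1 − λ(A)/2 = cos(kπ/160); k=1 gives ρ_J = 0.999807.
1 − cos²(π/160) = sin²(π/160) ⇒ √(1−ρ_J²) = sin(π/160) = 0.0196337.
Young: ω* = 2/(1+√(1−ρ_J²)) = 2/(1+0.0196337) = 2/1.0196337 = 1.961489.
ρ_SOR = ω* − 1 ≈ 0.961489.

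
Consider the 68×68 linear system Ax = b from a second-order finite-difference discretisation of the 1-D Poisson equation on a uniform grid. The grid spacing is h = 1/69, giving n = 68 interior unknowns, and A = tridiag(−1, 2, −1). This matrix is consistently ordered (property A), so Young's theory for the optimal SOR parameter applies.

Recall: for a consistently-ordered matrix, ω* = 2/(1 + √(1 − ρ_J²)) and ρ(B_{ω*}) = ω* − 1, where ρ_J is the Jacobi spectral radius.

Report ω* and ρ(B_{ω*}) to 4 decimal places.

ω* = 1.9129, ρ_SOR = 0.9129

ρ_J = max_k |cos(kπ/69)| = cos(π/69) = 0.9990
√(1 − cos²(π/69)) = sin(π/69) ≈ 0.04551.
So ω* = 2/1.04551 = 1.9129 (Young).
ρ(B_{ω*}) = ω*−1 = 0.9129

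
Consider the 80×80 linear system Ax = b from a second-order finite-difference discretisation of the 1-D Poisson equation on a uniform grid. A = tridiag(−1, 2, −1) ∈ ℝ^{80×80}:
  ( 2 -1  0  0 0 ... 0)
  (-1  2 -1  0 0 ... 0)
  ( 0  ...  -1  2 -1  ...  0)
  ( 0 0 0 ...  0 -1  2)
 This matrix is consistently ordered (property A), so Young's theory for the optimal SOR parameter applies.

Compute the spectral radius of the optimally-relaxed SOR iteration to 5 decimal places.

ρ_SOR = 0.92534

With n=80, ρ(Jacobi) = cos(π/81) = 0.99925.
root = sin(π/81) = 0.038775  (since 1−cos² = sin²).
[ω*] 2 ÷ (1 + 0.038775) = 2 ÷ 1.038775 = 1.92534.
ρ_SOR = ω* − 1 ≈ 0.92534.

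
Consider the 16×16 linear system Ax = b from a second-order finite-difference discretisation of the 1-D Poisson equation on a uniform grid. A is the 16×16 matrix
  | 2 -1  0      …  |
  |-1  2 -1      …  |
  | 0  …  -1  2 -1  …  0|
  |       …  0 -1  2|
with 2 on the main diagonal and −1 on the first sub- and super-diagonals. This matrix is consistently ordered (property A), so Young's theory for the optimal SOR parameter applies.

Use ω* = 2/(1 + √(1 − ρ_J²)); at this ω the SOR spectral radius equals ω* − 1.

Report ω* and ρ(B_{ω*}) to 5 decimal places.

ω* = 1.68955, ρ_SOR = 0.68955

B_J for the 16×16 system has eigenvalues cos(kπ/17); ρ_J = cos(π/17) = 0.98297.
√(1−ρ_J²) = |sin(π/17)| = 0.183750
Young: ω* = 2/(1+√(1−ρ_J²)) = 2/(1+0.183750) = 2/1.183750 = 1.68955.
ρ_SOR = ω* − 1 = 1.68955 − 1 = 0.68955.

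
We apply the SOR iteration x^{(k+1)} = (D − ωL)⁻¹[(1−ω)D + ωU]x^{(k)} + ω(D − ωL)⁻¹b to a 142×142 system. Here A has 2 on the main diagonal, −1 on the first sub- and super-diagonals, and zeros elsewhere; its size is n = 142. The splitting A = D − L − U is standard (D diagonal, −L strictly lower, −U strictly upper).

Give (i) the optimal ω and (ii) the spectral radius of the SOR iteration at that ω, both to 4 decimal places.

½·tridiag(1,0,1) at n=142: λ_k = cos(kπ/143); max |λ| at k=1 ⇒ ρ_J = cos(π/143) ≈ 0.9998.
√(1 − cos²(π/143)) = sin(π/143) ≈ 0.02197.
ω* = 2/(1+0.02197) = 1.9570
ρ(B_{ω*}) = ω*−1 = 0.9570

ω* = 1.9570, ρ_SOR = 0.9570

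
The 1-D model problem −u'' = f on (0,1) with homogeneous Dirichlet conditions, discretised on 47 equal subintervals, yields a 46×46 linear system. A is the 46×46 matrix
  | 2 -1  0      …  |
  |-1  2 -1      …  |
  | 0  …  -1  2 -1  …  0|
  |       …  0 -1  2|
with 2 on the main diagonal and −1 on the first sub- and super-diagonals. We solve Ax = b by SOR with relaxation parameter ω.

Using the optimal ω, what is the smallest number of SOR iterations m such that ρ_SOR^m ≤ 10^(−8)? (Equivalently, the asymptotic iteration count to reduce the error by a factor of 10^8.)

m = 138

B_J for the 46×46 system has eigenvalues cos(kπ/47); ρ_J = cos(π/47) = 0.9977669.
√(1−ρ_J²) = |sin(π/47)| = 0.0667926
Young: ω* = 2/(1+√(1−ρ_J²)) = 2/(1+0.0667926) = 2/1.0667926 = 1.8747787.
ρ_SOR = ω* − 1 = 1.8747787 − 1 = 0.8747787.
8·ln10 = 18.4207; −ln(0.8747787) = 0.133784; m = ⌈18.4207/0.133784⌉ = ⌈137.690⌉ = 138.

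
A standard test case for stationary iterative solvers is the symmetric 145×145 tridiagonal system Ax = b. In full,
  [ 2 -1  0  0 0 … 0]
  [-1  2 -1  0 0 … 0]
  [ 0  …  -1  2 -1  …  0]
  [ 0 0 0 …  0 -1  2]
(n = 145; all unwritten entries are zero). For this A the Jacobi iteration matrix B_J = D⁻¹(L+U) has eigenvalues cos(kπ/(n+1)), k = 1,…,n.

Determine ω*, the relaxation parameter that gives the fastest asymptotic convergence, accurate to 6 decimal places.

½·tridiag(1,0,1) at n=145: λ_k = cos(kπ/146); max |λ| at k=1 ⇒ ρ_J = cos(π/146) ≈ 0.999769.
√(1 − cos²(π/146)) = sin(π/146) ≈ 0.0215161.
[ω*] 2 ÷ (1 + 0.0215161) = 2 ÷ 1.0215161 = 1.957874.
At ω = 1.957874 every |λ(B_ω)| = ω−1, so ρ_SOR = 0.957874.

ω* = 1.957874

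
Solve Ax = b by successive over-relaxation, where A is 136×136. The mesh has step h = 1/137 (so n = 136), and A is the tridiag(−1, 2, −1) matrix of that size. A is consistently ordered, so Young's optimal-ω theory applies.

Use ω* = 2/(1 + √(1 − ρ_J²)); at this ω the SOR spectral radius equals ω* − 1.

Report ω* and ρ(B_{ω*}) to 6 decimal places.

ρ_J = max_k |cos(kπ/137)| = cos(π/137) = 0.999737
√(1−ρ_J²) = |sin(π/137)| = 0.0229293
Then 2/(1+√(1−ρ_J²)) = 2/(1+0.0229293); ω* = 2/1.0229293 = 1.955169.
[ρ_SOR] ω* − 1 = 0.955169.

ω* = 1.955169, ρ_SOR = 0.955169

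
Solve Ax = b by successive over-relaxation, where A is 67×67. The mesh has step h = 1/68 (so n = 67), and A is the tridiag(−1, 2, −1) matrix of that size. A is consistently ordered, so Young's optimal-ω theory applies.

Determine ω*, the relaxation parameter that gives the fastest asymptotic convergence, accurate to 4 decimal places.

ω* = 1.9117

B_J for the 67×67 system has eigenvalues cos(kπ/68); ρ_J = cos(π/68) = 0.9989.
√(1 − cos²(π/68)) = sin(π/68) ≈ 0.04618.
Then 2/(1+√(1−ρ_J²)) = 2/(1+0.04618); ω* = 2/1.04618 = 1.9117.
ρ_SOR = ω* − 1 = 1.9117 − 1 = 0.9117.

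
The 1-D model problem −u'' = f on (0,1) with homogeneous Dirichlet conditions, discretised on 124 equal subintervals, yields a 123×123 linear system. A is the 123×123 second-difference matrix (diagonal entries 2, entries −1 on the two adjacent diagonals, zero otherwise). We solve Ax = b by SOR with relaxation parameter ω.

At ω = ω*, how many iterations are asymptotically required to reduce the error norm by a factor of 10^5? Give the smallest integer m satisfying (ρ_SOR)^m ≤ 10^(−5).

n=123: λ(B_J) = 1 − λ(A)/2 = cos(kπ/124); k=1 gives ρ_J = 0.9996791.
√(1−ρ_J²) simplifies to sin(π/124) = 0.0253327.
Young: ω* = 2/(1+√(1−ρ_J²)) = 2/(1+0.0253327) = 2/1.0253327 = 1.9505864.
ρ_SOR = ω* − 1 ≈ 0.9505864.
(0.9505864)^m ≤ 10^{−5}  ⇒  m·ln(0.9505864) ≤ −5·ln10  ⇒  m ≥ 227.186  ⇒  m = 228

m = 228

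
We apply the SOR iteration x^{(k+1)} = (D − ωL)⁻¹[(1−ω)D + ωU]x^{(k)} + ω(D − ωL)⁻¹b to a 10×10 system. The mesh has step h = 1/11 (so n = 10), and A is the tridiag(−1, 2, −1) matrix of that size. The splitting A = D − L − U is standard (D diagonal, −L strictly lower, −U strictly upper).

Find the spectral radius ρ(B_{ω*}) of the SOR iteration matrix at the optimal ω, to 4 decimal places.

ρ_SOR = 0.5604

[ρ_J] n=10: ρ(B_J) = cos(π/(n+1)) = cos(π/11) = 0.9595.
√(1−ρ_J²) simplifies to sin(π/11) = 0.28173.
ω* = 2/(1+0.28173) = 1.5604
and ρ(B_{ω*}) = 1.5604 − 1 = 0.5604.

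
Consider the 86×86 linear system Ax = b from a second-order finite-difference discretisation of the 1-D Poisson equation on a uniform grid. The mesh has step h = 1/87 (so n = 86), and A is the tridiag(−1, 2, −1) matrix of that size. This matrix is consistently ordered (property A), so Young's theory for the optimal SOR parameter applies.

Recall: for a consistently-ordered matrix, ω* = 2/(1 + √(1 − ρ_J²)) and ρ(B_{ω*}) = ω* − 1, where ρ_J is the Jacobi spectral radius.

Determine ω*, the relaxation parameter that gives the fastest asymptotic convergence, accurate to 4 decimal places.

B_J for the 86×86 system has eigenvalues cos(kπ/87); ρ_J = cos(π/87) = 0.9993.
√(1 − cos²(π/87)) = sin(π/87) ≈ 0.03610.
[ω*] 2 ÷ (1 + 0.03610) = 2 ÷ 1.03610 = 1.9303.
ρ(B_{ω*}) = ω*−1 = 0.9303

ω* = 1.9303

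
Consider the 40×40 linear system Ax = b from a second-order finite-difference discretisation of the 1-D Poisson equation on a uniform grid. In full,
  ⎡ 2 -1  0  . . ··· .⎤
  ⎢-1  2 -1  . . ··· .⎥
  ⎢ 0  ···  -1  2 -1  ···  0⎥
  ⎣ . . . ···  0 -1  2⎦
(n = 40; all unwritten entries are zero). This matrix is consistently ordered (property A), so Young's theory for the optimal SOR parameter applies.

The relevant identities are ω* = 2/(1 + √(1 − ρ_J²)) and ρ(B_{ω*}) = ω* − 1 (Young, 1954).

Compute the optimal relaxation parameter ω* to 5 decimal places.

ω* = 1.85779

[ρ_J] n=40: ρ(B_J) = cos(π/(n+1)) = cos(π/41) = 0.99707.
1 − cos²(π/41) = sin²(π/41) ⇒ √(1−ρ_J²) = sin(π/41) = 0.076549.
ω* = 2 / (1 + 0.076549) = 2 / 1.076549 ≈ 1.85779.
ρ_SOR = ω* − 1 ≈ 0.85779.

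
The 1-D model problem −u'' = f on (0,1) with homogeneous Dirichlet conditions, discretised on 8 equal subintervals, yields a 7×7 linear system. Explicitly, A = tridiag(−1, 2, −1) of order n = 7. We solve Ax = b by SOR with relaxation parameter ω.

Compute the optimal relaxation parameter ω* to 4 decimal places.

spectrum of D⁻¹(L+U) = {cos(kπ/8) : 1≤k≤7}; ρ_J = cos(π/8) = 0.9239.
1 − cos²(π/8) = sin²(π/8) ⇒ √(1−ρ_J²) = sin(π/8) = 0.38268.
[ω*] 2 ÷ (1 + 0.38268) = 2 ÷ 1.38268 = 1.4465.
[ρ_SOR] ω* − 1 = 0.4465.

ω* = 1.4465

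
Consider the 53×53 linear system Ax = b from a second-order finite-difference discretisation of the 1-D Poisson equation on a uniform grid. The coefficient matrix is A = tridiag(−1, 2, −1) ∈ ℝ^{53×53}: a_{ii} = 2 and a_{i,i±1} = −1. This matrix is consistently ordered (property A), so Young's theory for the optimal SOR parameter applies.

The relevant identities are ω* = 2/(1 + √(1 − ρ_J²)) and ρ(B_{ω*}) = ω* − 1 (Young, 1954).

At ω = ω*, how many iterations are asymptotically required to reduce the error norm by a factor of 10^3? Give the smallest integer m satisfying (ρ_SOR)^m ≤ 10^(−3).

B_J for the 53×53 system has eigenvalues cos(kπ/54); ρ_J = cos(π/54) = 0.9983082.
root = sin(π/54) = 0.0581448  (since 1−cos² = sin²).
Then 2/(1+√(1−ρ_J²)) = 2/(1+0.0581448); ω* = 2/1.0581448 = 1.8901005.
and ρ(B_{ω*}) = 1.8901005 − 1 = 0.8901005.
(0.8901005)^m ≤ 10^{−3}  ⇒  m·ln(0.8901005) ≤ −3·ln10  ⇒  m ≥ 59.334  ⇒  m = 60

m = 60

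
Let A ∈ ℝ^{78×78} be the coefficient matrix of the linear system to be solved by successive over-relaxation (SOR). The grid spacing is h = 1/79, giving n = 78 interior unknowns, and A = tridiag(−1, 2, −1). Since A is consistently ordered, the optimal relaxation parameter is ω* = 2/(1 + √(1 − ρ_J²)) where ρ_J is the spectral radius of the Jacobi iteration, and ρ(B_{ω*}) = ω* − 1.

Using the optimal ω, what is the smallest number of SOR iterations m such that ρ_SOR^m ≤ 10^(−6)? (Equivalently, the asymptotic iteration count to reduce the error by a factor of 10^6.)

½·tridiag(1,0,1) at n=78: λ_k = cos(kπ/79); max |λ| at k=1 ⇒ ρ_J = cos(π/79) ≈ 0.9992094.
√(1−ρ_J²) = |sin(π/79)| = 0.0397565
Young: ω* = 2/(1+√(1−ρ_J²)) = 2/(1+0.0397565) = 2/1.0397565 = 1.9235273.
and ρ(B_{ω*}) = 1.9235273 − 1 = 0.9235273.
ρ_SOR^m ≤ 10^(−6) ⇔ m ≥ 6·ln10/(−ln 0.9235273) = 13.8155/0.0795549 = 173.660; m = ⌈173.660⌉ = 174.

m = 174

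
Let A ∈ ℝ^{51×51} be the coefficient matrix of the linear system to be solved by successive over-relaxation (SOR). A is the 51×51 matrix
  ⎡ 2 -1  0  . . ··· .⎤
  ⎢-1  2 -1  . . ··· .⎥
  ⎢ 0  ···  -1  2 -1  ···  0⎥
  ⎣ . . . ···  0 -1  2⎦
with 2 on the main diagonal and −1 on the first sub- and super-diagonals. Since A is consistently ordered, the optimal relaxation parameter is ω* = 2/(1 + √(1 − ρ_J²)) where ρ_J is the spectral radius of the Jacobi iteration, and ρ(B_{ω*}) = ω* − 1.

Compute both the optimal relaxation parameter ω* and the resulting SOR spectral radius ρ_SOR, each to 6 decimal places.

ω* = 1.886119, ρ_SOR = 0.886119

[ρ_J] n=51: ρ(B_J) = cos(π/(n+1)) = cos(π/52) = 0.998176.
1 − cos²(π/52) = sin²(π/52) ⇒ √(1−ρ_J²) = sin(π/52) = 0.0603785.
[ω*] 2 ÷ (1 + 0.0603785) = 2 ÷ 1.0603785 = 1.886119.
ρ_SOR = ω* − 1 ≈ 0.886119.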